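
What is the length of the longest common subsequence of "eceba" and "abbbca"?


LCS of "eceba" and "abbbca"
DP table:
           a    b    b    b    c    a
      0    0    0    0    0    0    0
  e   0    0    0    0    0    0    0
  c   0    0    0    0    0    1    1
  e   0    0    0    0    0    1    1
  b   0    0    1    1    1    1    1
  a   0    1    1    1    1    1    2
LCS length = dp[5][6] = 2

2


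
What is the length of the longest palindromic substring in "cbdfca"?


Input: "cbdfca"
Checking substrings for palindromes:
  No multi-char palindromic substrings found
Longest palindromic substring: "c" with length 1

1


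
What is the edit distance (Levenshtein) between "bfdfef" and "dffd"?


Computing edit distance: "bfdfef" -> "dffd"
DP table:
           d    f    f    d
      0    1    2    3    4
  b   1    1    2    3    4
  f   2    2    1    2    3
  d   3    2    2    2    2
  f   4    3    2    2    3
  e   5    4    3    3    3
  f   6    5    4    3    4
Edit distance = dp[6][4] = 4

4


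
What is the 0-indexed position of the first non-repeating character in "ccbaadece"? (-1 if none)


Input: ccbaadece
Character frequencies:
  'a': 2
  'b': 1
  'c': 3
  'd': 1
  'e': 2
Scanning left to right for freq == 1:
  Position 0 ('c'): freq=3, skip
  Position 1 ('c'): freq=3, skip
  Position 2 ('b'): unique! => answer = 2

2


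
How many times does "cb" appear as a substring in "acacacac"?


Searching for "cb" in "acacacac"
Scanning each position:
  Position 0: "ac" => no
  Position 1: "ca" => no
  Position 2: "ac" => no
  Position 3: "ca" => no
  Position 4: "ac" => no
  Position 5: "ca" => no
  Position 6: "ac" => no
Total occurrences: 0

0


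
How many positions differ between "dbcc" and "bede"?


Comparing "dbcc" and "bede" position by position:
  Position 0: 'd' vs 'b' => DIFFER
  Position 1: 'b' vs 'e' => DIFFER
  Position 2: 'c' vs 'd' => DIFFER
  Position 3: 'c' vs 'e' => DIFFER
Positions that differ: 4

4


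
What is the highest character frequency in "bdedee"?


Input: bdedee
Character counts:
  'b': 1
  'd': 2
  'e': 3
Maximum frequency: 3

3


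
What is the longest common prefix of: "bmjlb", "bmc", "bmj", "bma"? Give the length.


Words: bmjlb, bmc, bmj, bma
  Position 0: all 'b' => match
  Position 1: all 'm' => match
  Position 2: ('j', 'c', 'j', 'a') => mismatch, stop
LCP = "bm" (length 2)

2


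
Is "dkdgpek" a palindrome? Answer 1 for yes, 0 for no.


Input: dkdgpek
Reversed: kepgdkd
  Compare pos 0 ('d') with pos 6 ('k'): MISMATCH
  Compare pos 1 ('k') with pos 5 ('e'): MISMATCH
  Compare pos 2 ('d') with pos 4 ('p'): MISMATCH
Result: not a palindrome

0


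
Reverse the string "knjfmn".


Input: knjfmn
Reading characters right to left:
  Position 5: 'n'
  Position 4: 'm'
  Position 3: 'f'
  Position 2: 'j'
  Position 1: 'n'
  Position 0: 'k'
Reversed: nmfjnk

nmfjnk


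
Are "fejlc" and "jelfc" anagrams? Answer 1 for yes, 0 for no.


Strings: "fejlc", "jelfc"
Sorted first:  cefjl
Sorted second: cefjl
Sorted forms match => anagrams

1


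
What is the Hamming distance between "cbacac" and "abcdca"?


Comparing "cbacac" and "abcdca" position by position:
  Position 0: 'c' vs 'a' => differ
  Position 1: 'b' vs 'b' => same
  Position 2: 'a' vs 'c' => differ
  Position 3: 'c' vs 'd' => differ
  Position 4: 'a' vs 'c' => differ
  Position 5: 'c' vs 'a' => differ
Total differences (Hamming distance): 5

5


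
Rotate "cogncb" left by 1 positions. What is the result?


Input: "cogncb", rotate left by 1
First 1 characters: "c"
Remaining characters: "ogncb"
Concatenate remaining + first: "ogncb" + "c" = "ogncbc"

ogncbc


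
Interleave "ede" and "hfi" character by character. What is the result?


Interleaving "ede" and "hfi":
  Position 0: 'e' from first, 'h' from second => "eh"
  Position 1: 'd' from first, 'f' from second => "df"
  Position 2: 'e' from first, 'i' from second => "ei"
Result: ehdfei

ehdfei


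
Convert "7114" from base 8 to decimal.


Input: "7114" in base 8
Positional expansion:
  Digit '7' (value 7) x 8^3 = 3584
  Digit '1' (value 1) x 8^2 = 64
  Digit '1' (value 1) x 8^1 = 8
  Digit '4' (value 4) x 8^0 = 4
Sum = 3660

3660


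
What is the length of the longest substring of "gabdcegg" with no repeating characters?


Input: "gabdcegg"
Sliding window (track last position of each char):
  Position 0 ('g'): window [0,0] length 1 -- new best
  Position 1 ('a'): window [0,1] length 2 -- new best
  Position 2 ('b'): window [0,2] length 3 -- new best
  Position 3 ('d'): window [0,3] length 4 -- new best
  Position 4 ('c'): window [0,4] length 5 -- new best
  Position 5 ('e'): window [0,5] length 6 -- new best
  Position 6 ('g'): repeat (last at 0), move window start to 1
  Position 6 ('g'): window [1,6] length 6
  Position 7 ('g'): repeat (last at 6), move window start to 7
  Position 7 ('g'): window [7,7] length 1
Longest substring with no repeats: "gabdce" with length 6

6


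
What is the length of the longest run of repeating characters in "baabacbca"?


Input: "baabacbca"
Scanning for longest run:
  Position 1 ('a'): new char, reset run to 1
  Position 2 ('a'): continues run of 'a', length=2
  Position 3 ('b'): new char, reset run to 1
  Position 4 ('a'): new char, reset run to 1
  Position 5 ('c'): new char, reset run to 1
  Position 6 ('b'): new char, reset run to 1
  Position 7 ('c'): new char, reset run to 1
  Position 8 ('a'): new char, reset run to 1
Longest run: 'a' with length 2

2


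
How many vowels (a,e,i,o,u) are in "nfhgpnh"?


Input: nfhgpnh
Checking each character:
  'n' at position 0: consonant
  'f' at position 1: consonant
  'h' at position 2: consonant
  'g' at position 3: consonant
  'p' at position 4: consonant
  'n' at position 5: consonant
  'h' at position 6: consonant
Total vowels: 0

0


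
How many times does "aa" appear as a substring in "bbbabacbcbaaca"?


Searching for "aa" in "bbbabacbcbaaca"
Scanning each position:
  Position 0: "bb" => no
  Position 1: "bb" => no
  Position 2: "ba" => no
  Position 3: "ab" => no
  Position 4: "ba" => no
  Position 5: "ac" => no
  Position 6: "cb" => no
  Position 7: "bc" => no
  Position 8: "cb" => no
  Position 9: "ba" => no
  Position 10: "aa" => MATCH
  Position 11: "ac" => no
  Position 12: "ca" => no
Total occurrences: 1

1


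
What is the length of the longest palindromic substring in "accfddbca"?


Input: "accfddbca"
Checking substrings for palindromes:
  [1:3] "cc" (len 2) => palindrome
  [4:6] "dd" (len 2) => palindrome
Longest palindromic substring: "cc" with length 2

2


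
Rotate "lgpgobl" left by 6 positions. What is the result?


Input: "lgpgobl", rotate left by 6
First 6 characters: "lgpgob"
Remaining characters: "l"
Concatenate remaining + first: "l" + "lgpgob" = "llgpgob"

llgpgob


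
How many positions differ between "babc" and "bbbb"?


Comparing "babc" and "bbbb" position by position:
  Position 0: 'b' vs 'b' => same
  Position 1: 'a' vs 'b' => DIFFER
  Position 2: 'b' vs 'b' => same
  Position 3: 'c' vs 'b' => DIFFER
Positions that differ: 2

2


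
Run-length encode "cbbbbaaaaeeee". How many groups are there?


Input: cbbbbaaaaeeee
Scanning for consecutive runs:
  Group 1: 'c' x 1 (positions 0-0)
  Group 2: 'b' x 4 (positions 1-4)
  Group 3: 'a' x 4 (positions 5-8)
  Group 4: 'e' x 4 (positions 9-12)
Total groups: 4

4


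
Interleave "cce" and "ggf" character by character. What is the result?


Interleaving "cce" and "ggf":
  Position 0: 'c' from first, 'g' from second => "cg"
  Position 1: 'c' from first, 'g' from second => "cg"
  Position 2: 'e' from first, 'f' from second => "ef"
Result: cgcgef

cgcgef


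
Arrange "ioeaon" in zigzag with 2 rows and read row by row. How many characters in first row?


Zigzag "ioeaon" into 2 rows:
Placing characters:
  'i' => row 0
  'o' => row 1
  'e' => row 0
  'a' => row 1
  'o' => row 0
  'n' => row 1
Rows:
  Row 0: "ieo"
  Row 1: "oan"
First row length: 3

3


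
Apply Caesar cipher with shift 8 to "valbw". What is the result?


Caesar cipher: shift "valbw" by 8
  'v' (pos 21) + 8 = pos 3 = 'd'
  'a' (pos 0) + 8 = pos 8 = 'i'
  'l' (pos 11) + 8 = pos 19 = 't'
  'b' (pos 1) + 8 = pos 9 = 'j'
  'w' (pos 22) + 8 = pos 4 = 'e'
Result: ditje

ditje


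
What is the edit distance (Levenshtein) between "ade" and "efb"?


Computing edit distance: "ade" -> "efb"
DP table:
           e    f    b
      0    1    2    3
  a   1    1    2    3
  d   2    2    2    3
  e   3    2    3    3
Edit distance = dp[3][3] = 3

3


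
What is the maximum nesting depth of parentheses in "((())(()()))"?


Input: "((())(()()))"
Tracking depth:
  Position 0 '(': depth becomes 1
  Position 1 '(': depth becomes 2
  Position 2 '(': depth becomes 3
  Position 3 ')': depth becomes 2
  Position 4 ')': depth becomes 1
  Position 5 '(': depth becomes 2
  Position 6 '(': depth becomes 3
  Position 7 ')': depth becomes 2
  Position 8 '(': depth becomes 3
  Position 9 ')': depth becomes 2
  Position 10 ')': depth becomes 1
  Position 11 ')': depth becomes 0
Maximum depth reached: 3

3


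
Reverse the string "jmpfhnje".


Input: jmpfhnje
Reading characters right to left:
  Position 7: 'e'
  Position 6: 'j'
  Position 5: 'n'
  Position 4: 'h'
  Position 3: 'f'
  Position 2: 'p'
  Position 1: 'm'
  Position 0: 'j'
Reversed: ejnhfpmj

ejnhfpmj


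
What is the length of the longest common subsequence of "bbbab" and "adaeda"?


LCS of "bbbab" and "adaeda"
DP table:
           a    d    a    e    d    a
      0    0    0    0    0    0    0
  b   0    0    0    0    0    0    0
  b   0    0    0    0    0    0    0
  b   0    0    0    0    0    0    0
  a   0    1    1    1    1    1    1
  b   0    1    1    1    1    1    1
LCS length = dp[5][6] = 1

1


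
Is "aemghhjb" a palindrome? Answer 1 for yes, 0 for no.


Input: aemghhjb
Reversed: bjhhgmea
  Compare pos 0 ('a') with pos 7 ('b'): MISMATCH
  Compare pos 1 ('e') with pos 6 ('j'): MISMATCH
  Compare pos 2 ('m') with pos 5 ('h'): MISMATCH
  Compare pos 3 ('g') with pos 4 ('h'): MISMATCH
Result: not a palindrome

0


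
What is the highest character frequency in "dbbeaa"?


Input: dbbeaa
Character counts:
  'a': 2
  'b': 2
  'd': 1
  'e': 1
Maximum frequency: 2

2


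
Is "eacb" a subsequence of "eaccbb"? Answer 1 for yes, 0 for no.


Check if "eacb" is a subsequence of "eaccbb"
Greedy scan:
  Position 0 ('e'): matches sub[0] = 'e'
  Position 1 ('a'): matches sub[1] = 'a'
  Position 2 ('c'): matches sub[2] = 'c'
  Position 3 ('c'): no match needed
  Position 4 ('b'): matches sub[3] = 'b'
  Position 5 ('b'): no match needed
All 4 characters matched => is a subsequence

1


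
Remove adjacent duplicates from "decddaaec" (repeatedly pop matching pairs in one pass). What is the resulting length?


Input: decddaaec
Stack-based adjacent duplicate removal:
  Read 'd': push. Stack: d
  Read 'e': push. Stack: de
  Read 'c': push. Stack: dec
  Read 'd': push. Stack: decd
  Read 'd': matches stack top 'd' => pop. Stack: dec
  Read 'a': push. Stack: deca
  Read 'a': matches stack top 'a' => pop. Stack: dec
  Read 'e': push. Stack: dece
  Read 'c': push. Stack: decec
Final stack: "decec" (length 5)

5


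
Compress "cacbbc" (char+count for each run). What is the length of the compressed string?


Input: cacbbc
Runs:
  'c' x 1 => "c1"
  'a' x 1 => "a1"
  'c' x 1 => "c1"
  'b' x 2 => "b2"
  'c' x 1 => "c1"
Compressed: "c1a1c1b2c1"
Compressed length: 10

10


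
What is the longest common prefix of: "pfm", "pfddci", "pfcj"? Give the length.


Words: pfm, pfddci, pfcj
  Position 0: all 'p' => match
  Position 1: all 'f' => match
  Position 2: ('m', 'd', 'c') => mismatch, stop
LCP = "pf" (length 2)

2


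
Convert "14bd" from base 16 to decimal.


Input: "14bd" in base 16
Positional expansion:
  Digit '1' (value 1) x 16^3 = 4096
  Digit '4' (value 4) x 16^2 = 1024
  Digit 'b' (value 11) x 16^1 = 176
  Digit 'd' (value 13) x 16^0 = 13
Sum = 5309

5309


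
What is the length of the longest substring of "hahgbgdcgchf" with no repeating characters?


Input: "hahgbgdcgchf"
Sliding window (track last position of each char):
  Position 0 ('h'): window [0,0] length 1 -- new best
  Position 1 ('a'): window [0,1] length 2 -- new best
  Position 2 ('h'): repeat (last at 0), move window start to 1
  Position 2 ('h'): window [1,2] length 2
  Position 3 ('g'): window [1,3] length 3 -- new best
  Position 4 ('b'): window [1,4] length 4 -- new best
  Position 5 ('g'): repeat (last at 3), move window start to 4
  Position 5 ('g'): window [4,5] length 2
  Position 6 ('d'): window [4,6] length 3
  Position 7 ('c'): window [4,7] length 4
  Position 8 ('g'): repeat (last at 5), move window start to 6
  Position 8 ('g'): window [6,8] length 3
  Position 9 ('c'): repeat (last at 7), move window start to 8
  Position 9 ('c'): window [8,9] length 2
  Position 10 ('h'): window [8,10] length 3
  Position 11 ('f'): window [8,11] length 4
Longest substring with no repeats: "ahgb" with length 4

4


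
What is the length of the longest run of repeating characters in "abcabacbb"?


Input: "abcabacbb"
Scanning for longest run:
  Position 1 ('b'): new char, reset run to 1
  Position 2 ('c'): new char, reset run to 1
  Position 3 ('a'): new char, reset run to 1
  Position 4 ('b'): new char, reset run to 1
  Position 5 ('a'): new char, reset run to 1
  Position 6 ('c'): new char, reset run to 1
  Position 7 ('b'): new char, reset run to 1
  Position 8 ('b'): continues run of 'b', length=2
Longest run: 'b' with length 2

2


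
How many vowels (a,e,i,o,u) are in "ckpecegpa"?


Input: ckpecegpa
Checking each character:
  'c' at position 0: consonant
  'k' at position 1: consonant
  'p' at position 2: consonant
  'e' at position 3: vowel (running total: 1)
  'c' at position 4: consonant
  'e' at position 5: vowel (running total: 2)
  'g' at position 6: consonant
  'p' at position 7: consonant
  'a' at position 8: vowel (running total: 3)
Total vowels: 3

3


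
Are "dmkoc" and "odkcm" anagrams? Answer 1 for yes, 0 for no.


Strings: "dmkoc", "odkcm"
Sorted first:  cdkmo
Sorted second: cdkmo
Sorted forms match => anagrams

1


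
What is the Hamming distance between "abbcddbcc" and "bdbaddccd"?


Comparing "abbcddbcc" and "bdbaddccd" position by position:
  Position 0: 'a' vs 'b' => differ
  Position 1: 'b' vs 'd' => differ
  Position 2: 'b' vs 'b' => same
  Position 3: 'c' vs 'a' => differ
  Position 4: 'd' vs 'd' => same
  Position 5: 'd' vs 'd' => same
  Position 6: 'b' vs 'c' => differ
  Position 7: 'c' vs 'c' => same
  Position 8: 'c' vs 'd' => differ
Total differences (Hamming distance): 5

5


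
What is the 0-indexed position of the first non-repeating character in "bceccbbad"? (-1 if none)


Input: bceccbbad
Character frequencies:
  'a': 1
  'b': 3
  'c': 3
  'd': 1
  'e': 1
Scanning left to right for freq == 1:
  Position 0 ('b'): freq=3, skip
  Position 1 ('c'): freq=3, skip
  Position 2 ('e'): unique! => answer = 2

2


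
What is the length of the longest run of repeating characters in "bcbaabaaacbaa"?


Input: "bcbaabaaacbaa"
Scanning for longest run:
  Position 1 ('c'): new char, reset run to 1
  Position 2 ('b'): new char, reset run to 1
  Position 3 ('a'): new char, reset run to 1
  Position 4 ('a'): continues run of 'a', length=2
  Position 5 ('b'): new char, reset run to 1
  Position 6 ('a'): new char, reset run to 1
  Position 7 ('a'): continues run of 'a', length=2
  Position 8 ('a'): continues run of 'a', length=3
  Position 9 ('c'): new char, reset run to 1
  Position 10 ('b'): new char, reset run to 1
  Position 11 ('a'): new char, reset run to 1
  Position 12 ('a'): continues run of 'a', length=2
Longest run: 'a' with length 3

3


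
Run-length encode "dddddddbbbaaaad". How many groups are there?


Input: dddddddbbbaaaad
Scanning for consecutive runs:
  Group 1: 'd' x 7 (positions 0-6)
  Group 2: 'b' x 3 (positions 7-9)
  Group 3: 'a' x 4 (positions 10-13)
  Group 4: 'd' x 1 (positions 14-14)
Total groups: 4

4


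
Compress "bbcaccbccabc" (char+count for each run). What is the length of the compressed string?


Input: bbcaccbccabc
Runs:
  'b' x 2 => "b2"
  'c' x 1 => "c1"
  'a' x 1 => "a1"
  'c' x 2 => "c2"
  'b' x 1 => "b1"
  'c' x 2 => "c2"
  'a' x 1 => "a1"
  'b' x 1 => "b1"
  'c' x 1 => "c1"
Compressed: "b2c1a1c2b1c2a1b1c1"
Compressed length: 18

18


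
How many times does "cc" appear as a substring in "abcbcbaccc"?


Searching for "cc" in "abcbcbaccc"
Scanning each position:
  Position 0: "ab" => no
  Position 1: "bc" => no
  Position 2: "cb" => no
  Position 3: "bc" => no
  Position 4: "cb" => no
  Position 5: "ba" => no
  Position 6: "ac" => no
  Position 7: "cc" => MATCH
  Position 8: "cc" => MATCH
Total occurrences: 2

2


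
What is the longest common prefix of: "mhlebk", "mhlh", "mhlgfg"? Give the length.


Words: mhlebk, mhlh, mhlgfg
  Position 0: all 'm' => match
  Position 1: all 'h' => match
  Position 2: all 'l' => match
  Position 3: ('e', 'h', 'g') => mismatch, stop
LCP = "mhl" (length 3)

3


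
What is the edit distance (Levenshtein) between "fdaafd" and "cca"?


Computing edit distance: "fdaafd" -> "cca"
DP table:
           c    c    a
      0    1    2    3
  f   1    1    2    3
  d   2    2    2    3
  a   3    3    3    2
  a   4    4    4    3
  f   5    5    5    4
  d   6    6    6    5
Edit distance = dp[6][3] = 5

5


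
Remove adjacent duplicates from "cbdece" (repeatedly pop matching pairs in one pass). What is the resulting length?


Input: cbdece
Stack-based adjacent duplicate removal:
  Read 'c': push. Stack: c
  Read 'b': push. Stack: cb
  Read 'd': push. Stack: cbd
  Read 'e': push. Stack: cbde
  Read 'c': push. Stack: cbdec
  Read 'e': push. Stack: cbdece
Final stack: "cbdece" (length 6)

6


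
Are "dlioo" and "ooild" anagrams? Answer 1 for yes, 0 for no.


Strings: "dlioo", "ooild"
Sorted first:  diloo
Sorted second: diloo
Sorted forms match => anagrams

1


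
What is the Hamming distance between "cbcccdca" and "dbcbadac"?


Comparing "cbcccdca" and "dbcbadac" position by position:
  Position 0: 'c' vs 'd' => differ
  Position 1: 'b' vs 'b' => same
  Position 2: 'c' vs 'c' => same
  Position 3: 'c' vs 'b' => differ
  Position 4: 'c' vs 'a' => differ
  Position 5: 'd' vs 'd' => same
  Position 6: 'c' vs 'a' => differ
  Position 7: 'a' vs 'c' => differ
Total differences (Hamming distance): 5

5


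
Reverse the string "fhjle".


Input: fhjle
Reading characters right to left:
  Position 4: 'e'
  Position 3: 'l'
  Position 2: 'j'
  Position 1: 'h'
  Position 0: 'f'
Reversed: eljhf

eljhf


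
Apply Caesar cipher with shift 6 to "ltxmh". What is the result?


Caesar cipher: shift "ltxmh" by 6
  'l' (pos 11) + 6 = pos 17 = 'r'
  't' (pos 19) + 6 = pos 25 = 'z'
  'x' (pos 23) + 6 = pos 3 = 'd'
  'm' (pos 12) + 6 = pos 18 = 's'
  'h' (pos 7) + 6 = pos 13 = 'n'
Result: rzdsn

rzdsn


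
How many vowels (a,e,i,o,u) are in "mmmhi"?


Input: mmmhi
Checking each character:
  'm' at position 0: consonant
  'm' at position 1: consonant
  'm' at position 2: consonant
  'h' at position 3: consonant
  'i' at position 4: vowel (running total: 1)
Total vowels: 1

1


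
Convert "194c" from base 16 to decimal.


Input: "194c" in base 16
Positional expansion:
  Digit '1' (value 1) x 16^3 = 4096
  Digit '9' (value 9) x 16^2 = 2304
  Digit '4' (value 4) x 16^1 = 64
  Digit 'c' (value 12) x 16^0 = 12
Sum = 6476

6476


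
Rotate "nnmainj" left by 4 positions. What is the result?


Input: "nnmainj", rotate left by 4
First 4 characters: "nnma"
Remaining characters: "inj"
Concatenate remaining + first: "inj" + "nnma" = "injnnma"

injnnma


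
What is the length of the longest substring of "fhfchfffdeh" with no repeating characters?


Input: "fhfchfffdeh"
Sliding window (track last position of each char):
  Position 0 ('f'): window [0,0] length 1 -- new best
  Position 1 ('h'): window [0,1] length 2 -- new best
  Position 2 ('f'): repeat (last at 0), move window start to 1
  Position 2 ('f'): window [1,2] length 2
  Position 3 ('c'): window [1,3] length 3 -- new best
  Position 4 ('h'): repeat (last at 1), move window start to 2
  Position 4 ('h'): window [2,4] length 3
  Position 5 ('f'): repeat (last at 2), move window start to 3
  Position 5 ('f'): window [3,5] length 3
  Position 6 ('f'): repeat (last at 5), move window start to 6
  Position 6 ('f'): window [6,6] length 1
  Position 7 ('f'): repeat (last at 6), move window start to 7
  Position 7 ('f'): window [7,7] length 1
  Position 8 ('d'): window [7,8] length 2
  Position 9 ('e'): window [7,9] length 3
  Position 10 ('h'): window [7,10] length 4 -- new best
Longest substring with no repeats: "fdeh" with length 4

4


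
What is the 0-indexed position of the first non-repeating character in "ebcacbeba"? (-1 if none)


Input: ebcacbeba
Character frequencies:
  'a': 2
  'b': 3
  'c': 2
  'e': 2
Scanning left to right for freq == 1:
  Position 0 ('e'): freq=2, skip
  Position 1 ('b'): freq=3, skip
  Position 2 ('c'): freq=2, skip
  Position 3 ('a'): freq=2, skip
  Position 4 ('c'): freq=2, skip
  Position 5 ('b'): freq=3, skip
  Position 6 ('e'): freq=2, skip
  Position 7 ('b'): freq=3, skip
  Position 8 ('a'): freq=2, skip
  No unique character found => answer = -1

-1


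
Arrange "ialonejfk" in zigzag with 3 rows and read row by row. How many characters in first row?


Zigzag "ialonejfk" into 3 rows:
Placing characters:
  'i' => row 0
  'a' => row 1
  'l' => row 2
  'o' => row 1
  'n' => row 0
  'e' => row 1
  'j' => row 2
  'f' => row 1
  'k' => row 0
Rows:
  Row 0: "ink"
  Row 1: "aoef"
  Row 2: "lj"
First row length: 3

3


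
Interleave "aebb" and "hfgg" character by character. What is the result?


Interleaving "aebb" and "hfgg":
  Position 0: 'a' from first, 'h' from second => "ah"
  Position 1: 'e' from first, 'f' from second => "ef"
  Position 2: 'b' from first, 'g' from second => "bg"
  Position 3: 'b' from first, 'g' from second => "bg"
Result: ahefbgbg

ahefbgbg


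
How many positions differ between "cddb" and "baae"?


Comparing "cddb" and "baae" position by position:
  Position 0: 'c' vs 'b' => DIFFER
  Position 1: 'd' vs 'a' => DIFFER
  Position 2: 'd' vs 'a' => DIFFER
  Position 3: 'b' vs 'e' => DIFFER
Positions that differ: 4

4


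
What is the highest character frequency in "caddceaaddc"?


Input: caddceaaddc
Character counts:
  'a': 3
  'c': 3
  'd': 4
  'e': 1
Maximum frequency: 4

4


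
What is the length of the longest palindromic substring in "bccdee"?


Input: "bccdee"
Checking substrings for palindromes:
  [1:3] "cc" (len 2) => palindrome
  [4:6] "ee" (len 2) => palindrome
Longest palindromic substring: "cc" with length 2

2


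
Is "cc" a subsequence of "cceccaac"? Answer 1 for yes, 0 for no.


Check if "cc" is a subsequence of "cceccaac"
Greedy scan:
  Position 0 ('c'): matches sub[0] = 'c'
  Position 1 ('c'): matches sub[1] = 'c'
  Position 2 ('e'): no match needed
  Position 3 ('c'): no match needed
  Position 4 ('c'): no match needed
  Position 5 ('a'): no match needed
  Position 6 ('a'): no match needed
  Position 7 ('c'): no match needed
All 2 characters matched => is a subsequence

1


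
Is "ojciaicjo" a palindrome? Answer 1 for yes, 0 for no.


Input: ojciaicjo
Reversed: ojciaicjo
  Compare pos 0 ('o') with pos 8 ('o'): match
  Compare pos 1 ('j') with pos 7 ('j'): match
  Compare pos 2 ('c') with pos 6 ('c'): match
  Compare pos 3 ('i') with pos 5 ('i'): match
Result: palindrome

1


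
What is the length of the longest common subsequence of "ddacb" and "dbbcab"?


LCS of "ddacb" and "dbbcab"
DP table:
           d    b    b    c    a    b
      0    0    0    0    0    0    0
  d   0    1    1    1    1    1    1
  d   0    1    1    1    1    1    1
  a   0    1    1    1    1    2    2
  c   0    1    1    1    2    2    2
  b   0    1    2    2    2    2    3
LCS length = dp[5][6] = 3

3


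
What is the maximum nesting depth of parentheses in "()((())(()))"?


Input: "()((())(()))"
Tracking depth:
  Position 0 '(': depth becomes 1
  Position 1 ')': depth becomes 0
  Position 2 '(': depth becomes 1
  Position 3 '(': depth becomes 2
  Position 4 '(': depth becomes 3
  Position 5 ')': depth becomes 2
  Position 6 ')': depth becomes 1
  Position 7 '(': depth becomes 2
  Position 8 '(': depth becomes 3
  Position 9 ')': depth becomes 2
  Position 10 ')': depth becomes 1
  Position 11 ')': depth becomes 0
Maximum depth reached: 3

3


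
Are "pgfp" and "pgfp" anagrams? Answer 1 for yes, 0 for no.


Strings: "pgfp", "pgfp"
Sorted first:  fgpp
Sorted second: fgpp
Sorted forms match => anagrams

1


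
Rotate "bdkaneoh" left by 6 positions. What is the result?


Input: "bdkaneoh", rotate left by 6
First 6 characters: "bdkane"
Remaining characters: "oh"
Concatenate remaining + first: "oh" + "bdkane" = "ohbdkane"

ohbdkane


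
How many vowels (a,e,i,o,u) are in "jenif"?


Input: jenif
Checking each character:
  'j' at position 0: consonant
  'e' at position 1: vowel (running total: 1)
  'n' at position 2: consonant
  'i' at position 3: vowel (running total: 2)
  'f' at position 4: consonant
Total vowels: 2

2


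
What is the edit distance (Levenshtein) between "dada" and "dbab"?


Computing edit distance: "dada" -> "dbab"
DP table:
           d    b    a    b
      0    1    2    3    4
  d   1    0    1    2    3
  a   2    1    1    1    2
  d   3    2    2    2    2
  a   4    3    3    2    3
Edit distance = dp[4][4] = 3

3


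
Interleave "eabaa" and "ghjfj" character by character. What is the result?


Interleaving "eabaa" and "ghjfj":
  Position 0: 'e' from first, 'g' from second => "eg"
  Position 1: 'a' from first, 'h' from second => "ah"
  Position 2: 'b' from first, 'j' from second => "bj"
  Position 3: 'a' from first, 'f' from second => "af"
  Position 4: 'a' from first, 'j' from second => "aj"
Result: egahbjafaj

egahbjafaj


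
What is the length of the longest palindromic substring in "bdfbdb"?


Input: "bdfbdb"
Checking substrings for palindromes:
  [3:6] "bdb" (len 3) => palindrome
Longest palindromic substring: "bdb" with length 3

3


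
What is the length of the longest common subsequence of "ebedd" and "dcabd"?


LCS of "ebedd" and "dcabd"
DP table:
           d    c    a    b    d
      0    0    0    0    0    0
  e   0    0    0    0    0    0
  b   0    0    0    0    1    1
  e   0    0    0    0    1    1
  d   0    1    1    1    1    2
  d   0    1    1    1    1    2
LCS length = dp[5][5] = 2

2


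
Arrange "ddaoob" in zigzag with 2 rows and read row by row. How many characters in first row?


Zigzag "ddaoob" into 2 rows:
Placing characters:
  'd' => row 0
  'd' => row 1
  'a' => row 0
  'o' => row 1
  'o' => row 0
  'b' => row 1
Rows:
  Row 0: "dao"
  Row 1: "dob"
First row length: 3

3


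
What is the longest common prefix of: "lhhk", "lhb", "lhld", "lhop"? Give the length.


Words: lhhk, lhb, lhld, lhop
  Position 0: all 'l' => match
  Position 1: all 'h' => match
  Position 2: ('h', 'b', 'l', 'o') => mismatch, stop
LCP = "lh" (length 2)

2


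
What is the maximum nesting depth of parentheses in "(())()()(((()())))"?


Input: "(())()()(((()())))"
Tracking depth:
  Position 0 '(': depth becomes 1
  Position 1 '(': depth becomes 2
  Position 2 ')': depth becomes 1
  Position 3 ')': depth becomes 0
  Position 4 '(': depth becomes 1
  Position 5 ')': depth becomes 0
  Position 6 '(': depth becomes 1
  Position 7 ')': depth becomes 0
  Position 8 '(': depth becomes 1
  Position 9 '(': depth becomes 2
  Position 10 '(': depth becomes 3
  Position 11 '(': depth becomes 4
  Position 12 ')': depth becomes 3
  Position 13 '(': depth becomes 4
  Position 14 ')': depth becomes 3
  Position 15 ')': depth becomes 2
  Position 16 ')': depth becomes 1
  Position 17 ')': depth becomes 0
Maximum depth reached: 4

4


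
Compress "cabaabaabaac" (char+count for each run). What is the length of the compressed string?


Input: cabaabaabaac
Runs:
  'c' x 1 => "c1"
  'a' x 1 => "a1"
  'b' x 1 => "b1"
  'a' x 2 => "a2"
  'b' x 1 => "b1"
  'a' x 2 => "a2"
  'b' x 1 => "b1"
  'a' x 2 => "a2"
  'c' x 1 => "c1"
Compressed: "c1a1b1a2b1a2b1a2c1"
Compressed length: 18

18


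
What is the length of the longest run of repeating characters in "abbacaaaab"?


Input: "abbacaaaab"
Scanning for longest run:
  Position 1 ('b'): new char, reset run to 1
  Position 2 ('b'): continues run of 'b', length=2
  Position 3 ('a'): new char, reset run to 1
  Position 4 ('c'): new char, reset run to 1
  Position 5 ('a'): new char, reset run to 1
  Position 6 ('a'): continues run of 'a', length=2
  Position 7 ('a'): continues run of 'a', length=3
  Position 8 ('a'): continues run of 'a', length=4
  Position 9 ('b'): new char, reset run to 1
Longest run: 'a' with length 4

4


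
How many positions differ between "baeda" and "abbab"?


Comparing "baeda" and "abbab" position by position:
  Position 0: 'b' vs 'a' => DIFFER
  Position 1: 'a' vs 'b' => DIFFER
  Position 2: 'e' vs 'b' => DIFFER
  Position 3: 'd' vs 'a' => DIFFER
  Position 4: 'a' vs 'b' => DIFFER
Positions that differ: 5

5


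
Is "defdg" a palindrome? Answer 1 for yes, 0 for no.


Input: defdg
Reversed: gdfed
  Compare pos 0 ('d') with pos 4 ('g'): MISMATCH
  Compare pos 1 ('e') with pos 3 ('d'): MISMATCH
Result: not a palindrome

0


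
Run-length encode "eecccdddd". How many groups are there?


Input: eecccdddd
Scanning for consecutive runs:
  Group 1: 'e' x 2 (positions 0-1)
  Group 2: 'c' x 3 (positions 2-4)
  Group 3: 'd' x 4 (positions 5-8)
Total groups: 3

3


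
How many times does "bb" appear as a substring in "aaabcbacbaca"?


Searching for "bb" in "aaabcbacbaca"
Scanning each position:
  Position 0: "aa" => no
  Position 1: "aa" => no
  Position 2: "ab" => no
  Position 3: "bc" => no
  Position 4: "cb" => no
  Position 5: "ba" => no
  Position 6: "ac" => no
  Position 7: "cb" => no
  Position 8: "ba" => no
  Position 9: "ac" => no
  Position 10: "ca" => no
Total occurrences: 0

0


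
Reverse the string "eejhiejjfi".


Input: eejhiejjfi
Reading characters right to left:
  Position 9: 'i'
  Position 8: 'f'
  Position 7: 'j'
  Position 6: 'j'
  Position 5: 'e'
  Position 4: 'i'
  Position 3: 'h'
  Position 2: 'j'
  Position 1: 'e'
  Position 0: 'e'
Reversed: ifjjeihjee

ifjjeihjee


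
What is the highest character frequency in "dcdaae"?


Input: dcdaae
Character counts:
  'a': 2
  'c': 1
  'd': 2
  'e': 1
Maximum frequency: 2

2


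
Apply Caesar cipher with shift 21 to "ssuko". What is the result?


Caesar cipher: shift "ssuko" by 21
  's' (pos 18) + 21 = pos 13 = 'n'
  's' (pos 18) + 21 = pos 13 = 'n'
  'u' (pos 20) + 21 = pos 15 = 'p'
  'k' (pos 10) + 21 = pos 5 = 'f'
  'o' (pos 14) + 21 = pos 9 = 'j'
Result: nnpfj

nnpfj


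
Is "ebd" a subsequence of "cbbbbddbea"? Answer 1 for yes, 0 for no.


Check if "ebd" is a subsequence of "cbbbbddbea"
Greedy scan:
  Position 0 ('c'): no match needed
  Position 1 ('b'): no match needed
  Position 2 ('b'): no match needed
  Position 3 ('b'): no match needed
  Position 4 ('b'): no match needed
  Position 5 ('d'): no match needed
  Position 6 ('d'): no match needed
  Position 7 ('b'): no match needed
  Position 8 ('e'): matches sub[0] = 'e'
  Position 9 ('a'): no match needed
Only matched 1/3 characters => not a subsequence

0


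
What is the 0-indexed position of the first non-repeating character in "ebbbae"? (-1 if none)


Input: ebbbae
Character frequencies:
  'a': 1
  'b': 3
  'e': 2
Scanning left to right for freq == 1:
  Position 0 ('e'): freq=2, skip
  Position 1 ('b'): freq=3, skip
  Position 2 ('b'): freq=3, skip
  Position 3 ('b'): freq=3, skip
  Position 4 ('a'): unique! => answer = 4

4


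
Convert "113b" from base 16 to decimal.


Input: "113b" in base 16
Positional expansion:
  Digit '1' (value 1) x 16^3 = 4096
  Digit '1' (value 1) x 16^2 = 256
  Digit '3' (value 3) x 16^1 = 48
  Digit 'b' (value 11) x 16^0 = 11
Sum = 4411

4411


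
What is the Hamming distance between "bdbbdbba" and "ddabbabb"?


Comparing "bdbbdbba" and "ddabbabb" position by position:
  Position 0: 'b' vs 'd' => differ
  Position 1: 'd' vs 'd' => same
  Position 2: 'b' vs 'a' => differ
  Position 3: 'b' vs 'b' => same
  Position 4: 'd' vs 'b' => differ
  Position 5: 'b' vs 'a' => differ
  Position 6: 'b' vs 'b' => same
  Position 7: 'a' vs 'b' => differ
Total differences (Hamming distance): 5

5


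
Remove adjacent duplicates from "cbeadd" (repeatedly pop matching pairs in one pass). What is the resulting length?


Input: cbeadd
Stack-based adjacent duplicate removal:
  Read 'c': push. Stack: c
  Read 'b': push. Stack: cb
  Read 'e': push. Stack: cbe
  Read 'a': push. Stack: cbea
  Read 'd': push. Stack: cbead
  Read 'd': matches stack top 'd' => pop. Stack: cbea
Final stack: "cbea" (length 4)

4


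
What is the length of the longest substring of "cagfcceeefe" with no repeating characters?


Input: "cagfcceeefe"
Sliding window (track last position of each char):
  Position 0 ('c'): window [0,0] length 1 -- new best
  Position 1 ('a'): window [0,1] length 2 -- new best
  Position 2 ('g'): window [0,2] length 3 -- new best
  Position 3 ('f'): window [0,3] length 4 -- new best
  Position 4 ('c'): repeat (last at 0), move window start to 1
  Position 4 ('c'): window [1,4] length 4
  Position 5 ('c'): repeat (last at 4), move window start to 5
  Position 5 ('c'): window [5,5] length 1
  Position 6 ('e'): window [5,6] length 2
  Position 7 ('e'): repeat (last at 6), move window start to 7
  Position 7 ('e'): window [7,7] length 1
  Position 8 ('e'): repeat (last at 7), move window start to 8
  Position 8 ('e'): window [8,8] length 1
  Position 9 ('f'): window [8,9] length 2
  Position 10 ('e'): repeat (last at 8), move window start to 9
  Position 10 ('e'): window [9,10] length 2
Longest substring with no repeats: "cagf" with length 4

4


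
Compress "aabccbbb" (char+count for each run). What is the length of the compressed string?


Input: aabccbbb
Runs:
  'a' x 2 => "a2"
  'b' x 1 => "b1"
  'c' x 2 => "c2"
  'b' x 3 => "b3"
Compressed: "a2b1c2b3"
Compressed length: 8

8


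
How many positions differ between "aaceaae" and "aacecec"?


Comparing "aaceaae" and "aacecec" position by position:
  Position 0: 'a' vs 'a' => same
  Position 1: 'a' vs 'a' => same
  Position 2: 'c' vs 'c' => same
  Position 3: 'e' vs 'e' => same
  Position 4: 'a' vs 'c' => DIFFER
  Position 5: 'a' vs 'e' => DIFFER
  Position 6: 'e' vs 'c' => DIFFER
Positions that differ: 3

3


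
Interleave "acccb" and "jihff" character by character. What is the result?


Interleaving "acccb" and "jihff":
  Position 0: 'a' from first, 'j' from second => "aj"
  Position 1: 'c' from first, 'i' from second => "ci"
  Position 2: 'c' from first, 'h' from second => "ch"
  Position 3: 'c' from first, 'f' from second => "cf"
  Position 4: 'b' from first, 'f' from second => "bf"
Result: ajcichcfbf

ajcichcfbf


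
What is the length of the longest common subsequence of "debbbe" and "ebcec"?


LCS of "debbbe" and "ebcec"
DP table:
           e    b    c    e    c
      0    0    0    0    0    0
  d   0    0    0    0    0    0
  e   0    1    1    1    1    1
  b   0    1    2    2    2    2
  b   0    1    2    2    2    2
  b   0    1    2    2    2    2
  e   0    1    2    2    3    3
LCS length = dp[6][5] = 3

3


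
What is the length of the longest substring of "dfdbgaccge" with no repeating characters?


Input: "dfdbgaccge"
Sliding window (track last position of each char):
  Position 0 ('d'): window [0,0] length 1 -- new best
  Position 1 ('f'): window [0,1] length 2 -- new best
  Position 2 ('d'): repeat (last at 0), move window start to 1
  Position 2 ('d'): window [1,2] length 2
  Position 3 ('b'): window [1,3] length 3 -- new best
  Position 4 ('g'): window [1,4] length 4 -- new best
  Position 5 ('a'): window [1,5] length 5 -- new best
  Position 6 ('c'): window [1,6] length 6 -- new best
  Position 7 ('c'): repeat (last at 6), move window start to 7
  Position 7 ('c'): window [7,7] length 1
  Position 8 ('g'): window [7,8] length 2
  Position 9 ('e'): window [7,9] length 3
Longest substring with no repeats: "fdbgac" with length 6

6


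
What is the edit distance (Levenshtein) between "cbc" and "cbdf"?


Computing edit distance: "cbc" -> "cbdf"
DP table:
           c    b    d    f
      0    1    2    3    4
  c   1    0    1    2    3
  b   2    1    0    1    2
  c   3    2    1    1    2
Edit distance = dp[3][4] = 2

2


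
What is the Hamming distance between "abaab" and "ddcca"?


Comparing "abaab" and "ddcca" position by position:
  Position 0: 'a' vs 'd' => differ
  Position 1: 'b' vs 'd' => differ
  Position 2: 'a' vs 'c' => differ
  Position 3: 'a' vs 'c' => differ
  Position 4: 'b' vs 'a' => differ
Total differences (Hamming distance): 5

5


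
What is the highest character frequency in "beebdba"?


Input: beebdba
Character counts:
  'a': 1
  'b': 3
  'd': 1
  'e': 2
Maximum frequency: 3

3


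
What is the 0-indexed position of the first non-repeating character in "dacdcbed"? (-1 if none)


Input: dacdcbed
Character frequencies:
  'a': 1
  'b': 1
  'c': 2
  'd': 3
  'e': 1
Scanning left to right for freq == 1:
  Position 0 ('d'): freq=3, skip
  Position 1 ('a'): unique! => answer = 1

1


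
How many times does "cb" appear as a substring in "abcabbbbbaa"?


Searching for "cb" in "abcabbbbbaa"
Scanning each position:
  Position 0: "ab" => no
  Position 1: "bc" => no
  Position 2: "ca" => no
  Position 3: "ab" => no
  Position 4: "bb" => no
  Position 5: "bb" => no
  Position 6: "bb" => no
  Position 7: "bb" => no
  Position 8: "ba" => no
  Position 9: "aa" => no
Total occurrences: 0

0


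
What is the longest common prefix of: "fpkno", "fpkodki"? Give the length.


Words: fpkno, fpkodki
  Position 0: all 'f' => match
  Position 1: all 'p' => match
  Position 2: all 'k' => match
  Position 3: ('n', 'o') => mismatch, stop
LCP = "fpk" (length 3)

3


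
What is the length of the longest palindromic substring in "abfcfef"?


Input: "abfcfef"
Checking substrings for palindromes:
  [2:5] "fcf" (len 3) => palindrome
  [4:7] "fef" (len 3) => palindrome
Longest palindromic substring: "fcf" with length 3

3


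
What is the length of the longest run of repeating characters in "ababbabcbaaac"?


Input: "ababbabcbaaac"
Scanning for longest run:
  Position 1 ('b'): new char, reset run to 1
  Position 2 ('a'): new char, reset run to 1
  Position 3 ('b'): new char, reset run to 1
  Position 4 ('b'): continues run of 'b', length=2
  Position 5 ('a'): new char, reset run to 1
  Position 6 ('b'): new char, reset run to 1
  Position 7 ('c'): new char, reset run to 1
  Position 8 ('b'): new char, reset run to 1
  Position 9 ('a'): new char, reset run to 1
  Position 10 ('a'): continues run of 'a', length=2
  Position 11 ('a'): continues run of 'a', length=3
  Position 12 ('c'): new char, reset run to 1
Longest run: 'a' with length 3

3


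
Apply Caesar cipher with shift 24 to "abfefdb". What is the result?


Caesar cipher: shift "abfefdb" by 24
  'a' (pos 0) + 24 = pos 24 = 'y'
  'b' (pos 1) + 24 = pos 25 = 'z'
  'f' (pos 5) + 24 = pos 3 = 'd'
  'e' (pos 4) + 24 = pos 2 = 'c'
  'f' (pos 5) + 24 = pos 3 = 'd'
  'd' (pos 3) + 24 = pos 1 = 'b'
  'b' (pos 1) + 24 = pos 25 = 'z'
Result: yzdcdbz

yzdcdbz


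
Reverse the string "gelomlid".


Input: gelomlid
Reading characters right to left:
  Position 7: 'd'
  Position 6: 'i'
  Position 5: 'l'
  Position 4: 'm'
  Position 3: 'o'
  Position 2: 'l'
  Position 1: 'e'
  Position 0: 'g'
Reversed: dilmoleg

dilmoleg


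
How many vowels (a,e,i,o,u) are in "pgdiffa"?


Input: pgdiffa
Checking each character:
  'p' at position 0: consonant
  'g' at position 1: consonant
  'd' at position 2: consonant
  'i' at position 3: vowel (running total: 1)
  'f' at position 4: consonant
  'f' at position 5: consonant
  'a' at position 6: vowel (running total: 2)
Total vowels: 2

2
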